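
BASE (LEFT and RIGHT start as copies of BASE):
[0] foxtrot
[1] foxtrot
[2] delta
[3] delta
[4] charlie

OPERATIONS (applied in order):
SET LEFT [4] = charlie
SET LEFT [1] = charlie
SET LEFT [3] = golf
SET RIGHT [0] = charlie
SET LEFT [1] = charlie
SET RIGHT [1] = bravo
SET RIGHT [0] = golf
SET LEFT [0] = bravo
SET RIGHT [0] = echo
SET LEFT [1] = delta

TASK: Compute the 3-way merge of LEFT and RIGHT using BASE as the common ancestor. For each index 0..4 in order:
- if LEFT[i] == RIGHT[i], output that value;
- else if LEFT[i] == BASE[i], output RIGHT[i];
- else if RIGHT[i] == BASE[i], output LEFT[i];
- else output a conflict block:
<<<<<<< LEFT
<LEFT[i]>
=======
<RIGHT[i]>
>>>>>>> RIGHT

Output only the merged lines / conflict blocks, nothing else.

Answer: <<<<<<< LEFT
bravo
=======
echo
>>>>>>> RIGHT
<<<<<<< LEFT
delta
=======
bravo
>>>>>>> RIGHT
delta
golf
charlie

Derivation:
Final LEFT:  [bravo, delta, delta, golf, charlie]
Final RIGHT: [echo, bravo, delta, delta, charlie]
i=0: BASE=foxtrot L=bravo R=echo all differ -> CONFLICT
i=1: BASE=foxtrot L=delta R=bravo all differ -> CONFLICT
i=2: L=delta R=delta -> agree -> delta
i=3: L=golf, R=delta=BASE -> take LEFT -> golf
i=4: L=charlie R=charlie -> agree -> charlie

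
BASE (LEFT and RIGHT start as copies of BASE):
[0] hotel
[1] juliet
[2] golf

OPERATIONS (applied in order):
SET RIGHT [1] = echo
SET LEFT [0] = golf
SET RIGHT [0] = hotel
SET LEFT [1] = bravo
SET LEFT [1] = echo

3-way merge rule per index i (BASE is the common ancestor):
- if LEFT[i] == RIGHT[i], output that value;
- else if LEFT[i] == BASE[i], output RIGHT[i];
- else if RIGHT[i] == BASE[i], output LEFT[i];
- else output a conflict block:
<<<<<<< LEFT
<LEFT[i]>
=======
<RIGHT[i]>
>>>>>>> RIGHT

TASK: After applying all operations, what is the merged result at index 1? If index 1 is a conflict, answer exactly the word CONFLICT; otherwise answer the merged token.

Answer: echo

Derivation:
Final LEFT:  [golf, echo, golf]
Final RIGHT: [hotel, echo, golf]
i=0: L=golf, R=hotel=BASE -> take LEFT -> golf
i=1: L=echo R=echo -> agree -> echo
i=2: L=golf R=golf -> agree -> golf
Index 1 -> echo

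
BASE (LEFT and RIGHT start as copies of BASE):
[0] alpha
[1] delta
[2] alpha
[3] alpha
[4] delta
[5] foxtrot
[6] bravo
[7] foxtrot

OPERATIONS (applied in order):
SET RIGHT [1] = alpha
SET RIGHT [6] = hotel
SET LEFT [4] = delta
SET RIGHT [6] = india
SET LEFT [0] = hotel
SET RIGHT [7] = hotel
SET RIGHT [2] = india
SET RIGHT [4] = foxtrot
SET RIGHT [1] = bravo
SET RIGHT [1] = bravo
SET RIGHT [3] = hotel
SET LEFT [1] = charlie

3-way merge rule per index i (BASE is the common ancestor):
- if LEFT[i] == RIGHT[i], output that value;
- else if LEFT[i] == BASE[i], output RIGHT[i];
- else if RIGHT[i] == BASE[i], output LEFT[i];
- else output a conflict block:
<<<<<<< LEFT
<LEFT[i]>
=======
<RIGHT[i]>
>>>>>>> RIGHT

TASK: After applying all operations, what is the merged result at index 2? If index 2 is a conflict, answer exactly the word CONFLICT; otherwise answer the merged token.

Answer: india

Derivation:
Final LEFT:  [hotel, charlie, alpha, alpha, delta, foxtrot, bravo, foxtrot]
Final RIGHT: [alpha, bravo, india, hotel, foxtrot, foxtrot, india, hotel]
i=0: L=hotel, R=alpha=BASE -> take LEFT -> hotel
i=1: BASE=delta L=charlie R=bravo all differ -> CONFLICT
i=2: L=alpha=BASE, R=india -> take RIGHT -> india
i=3: L=alpha=BASE, R=hotel -> take RIGHT -> hotel
i=4: L=delta=BASE, R=foxtrot -> take RIGHT -> foxtrot
i=5: L=foxtrot R=foxtrot -> agree -> foxtrot
i=6: L=bravo=BASE, R=india -> take RIGHT -> india
i=7: L=foxtrot=BASE, R=hotel -> take RIGHT -> hotel
Index 2 -> india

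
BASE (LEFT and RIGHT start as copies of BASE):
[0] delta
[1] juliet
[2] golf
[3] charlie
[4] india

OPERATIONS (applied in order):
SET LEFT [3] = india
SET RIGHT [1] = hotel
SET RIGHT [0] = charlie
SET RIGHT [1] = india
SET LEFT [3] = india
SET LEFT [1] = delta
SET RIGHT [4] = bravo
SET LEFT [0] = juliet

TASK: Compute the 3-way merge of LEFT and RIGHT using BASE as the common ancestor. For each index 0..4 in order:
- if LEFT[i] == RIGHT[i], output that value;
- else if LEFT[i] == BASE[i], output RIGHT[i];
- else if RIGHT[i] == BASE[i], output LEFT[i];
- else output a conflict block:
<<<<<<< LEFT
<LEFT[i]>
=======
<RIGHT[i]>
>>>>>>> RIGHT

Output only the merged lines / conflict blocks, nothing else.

Answer: <<<<<<< LEFT
juliet
=======
charlie
>>>>>>> RIGHT
<<<<<<< LEFT
delta
=======
india
>>>>>>> RIGHT
golf
india
bravo

Derivation:
Final LEFT:  [juliet, delta, golf, india, india]
Final RIGHT: [charlie, india, golf, charlie, bravo]
i=0: BASE=delta L=juliet R=charlie all differ -> CONFLICT
i=1: BASE=juliet L=delta R=india all differ -> CONFLICT
i=2: L=golf R=golf -> agree -> golf
i=3: L=india, R=charlie=BASE -> take LEFT -> india
i=4: L=india=BASE, R=bravo -> take RIGHT -> bravo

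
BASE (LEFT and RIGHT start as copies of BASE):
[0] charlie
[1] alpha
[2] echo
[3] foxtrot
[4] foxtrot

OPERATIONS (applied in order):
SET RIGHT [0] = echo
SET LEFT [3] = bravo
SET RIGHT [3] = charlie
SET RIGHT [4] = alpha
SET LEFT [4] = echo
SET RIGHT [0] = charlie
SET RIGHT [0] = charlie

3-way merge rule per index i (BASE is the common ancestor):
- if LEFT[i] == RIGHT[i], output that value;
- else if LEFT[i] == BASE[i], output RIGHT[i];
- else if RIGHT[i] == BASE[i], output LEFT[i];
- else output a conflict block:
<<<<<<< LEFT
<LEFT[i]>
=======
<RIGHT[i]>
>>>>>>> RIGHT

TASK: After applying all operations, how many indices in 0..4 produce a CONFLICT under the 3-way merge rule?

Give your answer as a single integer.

Answer: 2

Derivation:
Final LEFT:  [charlie, alpha, echo, bravo, echo]
Final RIGHT: [charlie, alpha, echo, charlie, alpha]
i=0: L=charlie R=charlie -> agree -> charlie
i=1: L=alpha R=alpha -> agree -> alpha
i=2: L=echo R=echo -> agree -> echo
i=3: BASE=foxtrot L=bravo R=charlie all differ -> CONFLICT
i=4: BASE=foxtrot L=echo R=alpha all differ -> CONFLICT
Conflict count: 2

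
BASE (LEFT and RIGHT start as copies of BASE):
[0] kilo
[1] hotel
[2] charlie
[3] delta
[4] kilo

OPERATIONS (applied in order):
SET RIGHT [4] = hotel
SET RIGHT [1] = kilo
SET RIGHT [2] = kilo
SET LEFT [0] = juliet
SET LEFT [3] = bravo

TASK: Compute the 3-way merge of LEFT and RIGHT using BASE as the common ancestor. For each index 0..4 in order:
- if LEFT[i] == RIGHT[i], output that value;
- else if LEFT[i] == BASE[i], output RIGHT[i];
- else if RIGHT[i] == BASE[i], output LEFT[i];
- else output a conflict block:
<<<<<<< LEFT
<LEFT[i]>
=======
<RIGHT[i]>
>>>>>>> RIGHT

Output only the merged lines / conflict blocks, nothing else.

Answer: juliet
kilo
kilo
bravo
hotel

Derivation:
Final LEFT:  [juliet, hotel, charlie, bravo, kilo]
Final RIGHT: [kilo, kilo, kilo, delta, hotel]
i=0: L=juliet, R=kilo=BASE -> take LEFT -> juliet
i=1: L=hotel=BASE, R=kilo -> take RIGHT -> kilo
i=2: L=charlie=BASE, R=kilo -> take RIGHT -> kilo
i=3: L=bravo, R=delta=BASE -> take LEFT -> bravo
i=4: L=kilo=BASE, R=hotel -> take RIGHT -> hotel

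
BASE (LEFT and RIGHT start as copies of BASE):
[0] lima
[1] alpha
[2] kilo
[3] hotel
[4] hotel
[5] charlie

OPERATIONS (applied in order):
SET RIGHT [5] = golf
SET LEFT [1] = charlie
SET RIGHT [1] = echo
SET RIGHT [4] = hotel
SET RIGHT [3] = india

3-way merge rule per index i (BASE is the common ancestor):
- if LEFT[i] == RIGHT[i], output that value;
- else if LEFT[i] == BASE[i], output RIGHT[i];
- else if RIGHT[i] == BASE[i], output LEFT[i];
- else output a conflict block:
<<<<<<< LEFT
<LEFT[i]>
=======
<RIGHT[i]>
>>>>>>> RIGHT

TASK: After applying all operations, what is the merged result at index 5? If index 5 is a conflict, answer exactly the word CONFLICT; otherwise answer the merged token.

Final LEFT:  [lima, charlie, kilo, hotel, hotel, charlie]
Final RIGHT: [lima, echo, kilo, india, hotel, golf]
i=0: L=lima R=lima -> agree -> lima
i=1: BASE=alpha L=charlie R=echo all differ -> CONFLICT
i=2: L=kilo R=kilo -> agree -> kilo
i=3: L=hotel=BASE, R=india -> take RIGHT -> india
i=4: L=hotel R=hotel -> agree -> hotel
i=5: L=charlie=BASE, R=golf -> take RIGHT -> golf
Index 5 -> golf

Answer: golf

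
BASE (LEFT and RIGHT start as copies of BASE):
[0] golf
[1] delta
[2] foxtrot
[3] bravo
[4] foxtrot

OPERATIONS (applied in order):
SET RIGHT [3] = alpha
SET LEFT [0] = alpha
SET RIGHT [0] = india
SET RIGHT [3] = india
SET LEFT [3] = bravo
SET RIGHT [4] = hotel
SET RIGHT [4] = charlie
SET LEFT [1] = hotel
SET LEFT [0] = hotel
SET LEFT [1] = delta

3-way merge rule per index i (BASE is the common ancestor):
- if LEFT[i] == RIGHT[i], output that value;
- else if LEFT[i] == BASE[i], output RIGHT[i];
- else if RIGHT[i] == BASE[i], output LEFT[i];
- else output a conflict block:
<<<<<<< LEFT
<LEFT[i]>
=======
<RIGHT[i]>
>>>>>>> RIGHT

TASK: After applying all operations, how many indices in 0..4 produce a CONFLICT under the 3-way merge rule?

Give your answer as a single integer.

Final LEFT:  [hotel, delta, foxtrot, bravo, foxtrot]
Final RIGHT: [india, delta, foxtrot, india, charlie]
i=0: BASE=golf L=hotel R=india all differ -> CONFLICT
i=1: L=delta R=delta -> agree -> delta
i=2: L=foxtrot R=foxtrot -> agree -> foxtrot
i=3: L=bravo=BASE, R=india -> take RIGHT -> india
i=4: L=foxtrot=BASE, R=charlie -> take RIGHT -> charlie
Conflict count: 1

Answer: 1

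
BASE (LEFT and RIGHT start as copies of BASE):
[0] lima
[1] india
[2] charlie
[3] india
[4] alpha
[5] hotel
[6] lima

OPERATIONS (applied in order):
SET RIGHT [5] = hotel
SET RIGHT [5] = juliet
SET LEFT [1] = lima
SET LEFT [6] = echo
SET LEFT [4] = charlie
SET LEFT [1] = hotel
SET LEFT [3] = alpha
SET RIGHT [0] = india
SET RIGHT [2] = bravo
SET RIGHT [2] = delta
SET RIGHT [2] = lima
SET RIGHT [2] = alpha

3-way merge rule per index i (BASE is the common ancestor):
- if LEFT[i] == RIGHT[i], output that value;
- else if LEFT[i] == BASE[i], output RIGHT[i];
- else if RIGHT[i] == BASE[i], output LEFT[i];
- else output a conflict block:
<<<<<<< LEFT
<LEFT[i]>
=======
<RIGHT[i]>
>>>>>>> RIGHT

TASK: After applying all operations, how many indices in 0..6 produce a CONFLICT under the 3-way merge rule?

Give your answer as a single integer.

Answer: 0

Derivation:
Final LEFT:  [lima, hotel, charlie, alpha, charlie, hotel, echo]
Final RIGHT: [india, india, alpha, india, alpha, juliet, lima]
i=0: L=lima=BASE, R=india -> take RIGHT -> india
i=1: L=hotel, R=india=BASE -> take LEFT -> hotel
i=2: L=charlie=BASE, R=alpha -> take RIGHT -> alpha
i=3: L=alpha, R=india=BASE -> take LEFT -> alpha
i=4: L=charlie, R=alpha=BASE -> take LEFT -> charlie
i=5: L=hotel=BASE, R=juliet -> take RIGHT -> juliet
i=6: L=echo, R=lima=BASE -> take LEFT -> echo
Conflict count: 0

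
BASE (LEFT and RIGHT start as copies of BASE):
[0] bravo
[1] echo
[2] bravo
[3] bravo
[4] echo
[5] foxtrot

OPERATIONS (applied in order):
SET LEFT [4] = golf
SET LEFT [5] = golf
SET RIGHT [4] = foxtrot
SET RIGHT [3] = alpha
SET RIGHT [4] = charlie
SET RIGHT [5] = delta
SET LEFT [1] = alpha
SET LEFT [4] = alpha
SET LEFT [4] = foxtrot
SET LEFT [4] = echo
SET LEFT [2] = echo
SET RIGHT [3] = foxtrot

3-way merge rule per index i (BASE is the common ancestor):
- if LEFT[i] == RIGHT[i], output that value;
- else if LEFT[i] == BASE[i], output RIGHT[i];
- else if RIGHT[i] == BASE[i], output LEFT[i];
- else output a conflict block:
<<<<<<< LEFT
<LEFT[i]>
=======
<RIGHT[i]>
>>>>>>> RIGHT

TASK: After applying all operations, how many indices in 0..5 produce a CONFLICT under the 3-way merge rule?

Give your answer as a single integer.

Final LEFT:  [bravo, alpha, echo, bravo, echo, golf]
Final RIGHT: [bravo, echo, bravo, foxtrot, charlie, delta]
i=0: L=bravo R=bravo -> agree -> bravo
i=1: L=alpha, R=echo=BASE -> take LEFT -> alpha
i=2: L=echo, R=bravo=BASE -> take LEFT -> echo
i=3: L=bravo=BASE, R=foxtrot -> take RIGHT -> foxtrot
i=4: L=echo=BASE, R=charlie -> take RIGHT -> charlie
i=5: BASE=foxtrot L=golf R=delta all differ -> CONFLICT
Conflict count: 1

Answer: 1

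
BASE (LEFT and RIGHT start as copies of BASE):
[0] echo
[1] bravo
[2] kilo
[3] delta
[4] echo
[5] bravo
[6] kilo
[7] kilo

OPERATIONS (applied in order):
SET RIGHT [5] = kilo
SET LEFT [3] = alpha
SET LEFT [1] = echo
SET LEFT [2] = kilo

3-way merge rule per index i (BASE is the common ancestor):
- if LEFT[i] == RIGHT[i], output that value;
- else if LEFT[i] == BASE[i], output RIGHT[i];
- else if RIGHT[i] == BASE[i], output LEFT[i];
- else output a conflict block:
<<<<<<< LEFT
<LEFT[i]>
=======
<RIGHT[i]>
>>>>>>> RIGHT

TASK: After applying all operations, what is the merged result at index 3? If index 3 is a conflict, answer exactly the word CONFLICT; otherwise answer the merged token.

Final LEFT:  [echo, echo, kilo, alpha, echo, bravo, kilo, kilo]
Final RIGHT: [echo, bravo, kilo, delta, echo, kilo, kilo, kilo]
i=0: L=echo R=echo -> agree -> echo
i=1: L=echo, R=bravo=BASE -> take LEFT -> echo
i=2: L=kilo R=kilo -> agree -> kilo
i=3: L=alpha, R=delta=BASE -> take LEFT -> alpha
i=4: L=echo R=echo -> agree -> echo
i=5: L=bravo=BASE, R=kilo -> take RIGHT -> kilo
i=6: L=kilo R=kilo -> agree -> kilo
i=7: L=kilo R=kilo -> agree -> kilo
Index 3 -> alpha

Answer: alpha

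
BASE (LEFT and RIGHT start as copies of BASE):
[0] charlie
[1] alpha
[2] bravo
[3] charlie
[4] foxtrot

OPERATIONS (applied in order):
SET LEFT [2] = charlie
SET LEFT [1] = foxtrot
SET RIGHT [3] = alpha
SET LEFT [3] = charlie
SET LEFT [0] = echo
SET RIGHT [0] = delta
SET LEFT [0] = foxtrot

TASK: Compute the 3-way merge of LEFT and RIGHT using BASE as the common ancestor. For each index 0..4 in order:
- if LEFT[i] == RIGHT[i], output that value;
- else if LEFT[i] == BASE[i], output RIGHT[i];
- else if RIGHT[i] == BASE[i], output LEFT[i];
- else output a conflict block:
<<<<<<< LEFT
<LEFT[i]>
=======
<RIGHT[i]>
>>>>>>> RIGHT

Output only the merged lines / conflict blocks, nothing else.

Final LEFT:  [foxtrot, foxtrot, charlie, charlie, foxtrot]
Final RIGHT: [delta, alpha, bravo, alpha, foxtrot]
i=0: BASE=charlie L=foxtrot R=delta all differ -> CONFLICT
i=1: L=foxtrot, R=alpha=BASE -> take LEFT -> foxtrot
i=2: L=charlie, R=bravo=BASE -> take LEFT -> charlie
i=3: L=charlie=BASE, R=alpha -> take RIGHT -> alpha
i=4: L=foxtrot R=foxtrot -> agree -> foxtrot

Answer: <<<<<<< LEFT
foxtrot
=======
delta
>>>>>>> RIGHT
foxtrot
charlie
alpha
foxtrot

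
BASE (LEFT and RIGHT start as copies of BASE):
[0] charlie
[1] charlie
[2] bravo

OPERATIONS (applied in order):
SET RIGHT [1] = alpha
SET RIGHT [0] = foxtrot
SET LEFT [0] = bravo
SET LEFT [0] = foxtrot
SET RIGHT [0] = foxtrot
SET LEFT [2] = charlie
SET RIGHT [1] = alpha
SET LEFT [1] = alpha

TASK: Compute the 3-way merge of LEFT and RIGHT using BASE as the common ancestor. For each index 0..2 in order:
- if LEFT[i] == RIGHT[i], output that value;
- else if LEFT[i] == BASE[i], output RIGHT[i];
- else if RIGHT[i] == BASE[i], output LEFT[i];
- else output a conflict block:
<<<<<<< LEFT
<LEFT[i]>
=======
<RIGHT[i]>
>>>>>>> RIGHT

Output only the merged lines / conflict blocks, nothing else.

Answer: foxtrot
alpha
charlie

Derivation:
Final LEFT:  [foxtrot, alpha, charlie]
Final RIGHT: [foxtrot, alpha, bravo]
i=0: L=foxtrot R=foxtrot -> agree -> foxtrot
i=1: L=alpha R=alpha -> agree -> alpha
i=2: L=charlie, R=bravo=BASE -> take LEFT -> charlie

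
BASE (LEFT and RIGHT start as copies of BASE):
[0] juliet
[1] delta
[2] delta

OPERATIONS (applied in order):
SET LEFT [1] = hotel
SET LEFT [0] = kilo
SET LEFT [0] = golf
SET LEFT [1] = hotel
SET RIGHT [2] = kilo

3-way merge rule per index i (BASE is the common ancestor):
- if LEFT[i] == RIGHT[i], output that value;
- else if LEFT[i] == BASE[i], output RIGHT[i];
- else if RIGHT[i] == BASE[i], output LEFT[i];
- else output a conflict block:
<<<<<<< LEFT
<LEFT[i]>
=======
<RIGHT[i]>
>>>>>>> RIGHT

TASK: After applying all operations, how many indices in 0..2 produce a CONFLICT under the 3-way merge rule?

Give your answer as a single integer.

Answer: 0

Derivation:
Final LEFT:  [golf, hotel, delta]
Final RIGHT: [juliet, delta, kilo]
i=0: L=golf, R=juliet=BASE -> take LEFT -> golf
i=1: L=hotel, R=delta=BASE -> take LEFT -> hotel
i=2: L=delta=BASE, R=kilo -> take RIGHT -> kilo
Conflict count: 0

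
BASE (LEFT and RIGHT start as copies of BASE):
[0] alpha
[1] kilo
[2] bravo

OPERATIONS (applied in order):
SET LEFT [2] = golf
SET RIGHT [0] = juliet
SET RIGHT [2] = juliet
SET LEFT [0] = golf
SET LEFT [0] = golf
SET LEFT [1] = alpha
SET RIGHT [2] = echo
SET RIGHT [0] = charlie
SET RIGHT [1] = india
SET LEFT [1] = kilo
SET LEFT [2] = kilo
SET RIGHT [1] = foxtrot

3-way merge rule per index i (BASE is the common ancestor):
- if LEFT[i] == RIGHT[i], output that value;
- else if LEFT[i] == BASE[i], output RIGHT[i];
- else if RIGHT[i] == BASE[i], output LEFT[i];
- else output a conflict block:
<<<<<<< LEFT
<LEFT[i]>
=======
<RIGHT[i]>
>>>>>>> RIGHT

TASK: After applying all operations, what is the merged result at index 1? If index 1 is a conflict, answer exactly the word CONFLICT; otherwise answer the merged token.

Answer: foxtrot

Derivation:
Final LEFT:  [golf, kilo, kilo]
Final RIGHT: [charlie, foxtrot, echo]
i=0: BASE=alpha L=golf R=charlie all differ -> CONFLICT
i=1: L=kilo=BASE, R=foxtrot -> take RIGHT -> foxtrot
i=2: BASE=bravo L=kilo R=echo all differ -> CONFLICT
Index 1 -> foxtrot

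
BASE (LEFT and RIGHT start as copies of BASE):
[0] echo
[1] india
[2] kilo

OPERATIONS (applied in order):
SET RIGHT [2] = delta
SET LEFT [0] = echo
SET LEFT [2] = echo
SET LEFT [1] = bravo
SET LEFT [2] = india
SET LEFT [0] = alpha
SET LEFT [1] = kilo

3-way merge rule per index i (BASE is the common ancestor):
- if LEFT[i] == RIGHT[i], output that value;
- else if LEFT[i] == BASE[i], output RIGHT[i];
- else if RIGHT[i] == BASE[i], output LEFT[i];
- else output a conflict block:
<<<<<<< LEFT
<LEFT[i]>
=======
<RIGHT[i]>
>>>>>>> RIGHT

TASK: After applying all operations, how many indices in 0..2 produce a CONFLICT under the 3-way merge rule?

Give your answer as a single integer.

Final LEFT:  [alpha, kilo, india]
Final RIGHT: [echo, india, delta]
i=0: L=alpha, R=echo=BASE -> take LEFT -> alpha
i=1: L=kilo, R=india=BASE -> take LEFT -> kilo
i=2: BASE=kilo L=india R=delta all differ -> CONFLICT
Conflict count: 1

Answer: 1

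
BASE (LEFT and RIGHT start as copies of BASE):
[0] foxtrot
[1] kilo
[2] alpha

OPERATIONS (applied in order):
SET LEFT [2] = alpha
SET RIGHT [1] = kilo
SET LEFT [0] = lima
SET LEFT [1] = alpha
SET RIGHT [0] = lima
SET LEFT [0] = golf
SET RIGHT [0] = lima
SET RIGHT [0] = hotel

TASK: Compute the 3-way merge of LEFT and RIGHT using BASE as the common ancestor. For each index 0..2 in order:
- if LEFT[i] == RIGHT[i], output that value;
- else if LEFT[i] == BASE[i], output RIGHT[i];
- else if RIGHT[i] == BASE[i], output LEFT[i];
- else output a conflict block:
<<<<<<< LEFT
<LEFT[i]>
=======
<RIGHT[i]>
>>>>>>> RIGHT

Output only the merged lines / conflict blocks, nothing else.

Answer: <<<<<<< LEFT
golf
=======
hotel
>>>>>>> RIGHT
alpha
alpha

Derivation:
Final LEFT:  [golf, alpha, alpha]
Final RIGHT: [hotel, kilo, alpha]
i=0: BASE=foxtrot L=golf R=hotel all differ -> CONFLICT
i=1: L=alpha, R=kilo=BASE -> take LEFT -> alpha
i=2: L=alpha R=alpha -> agree -> alpha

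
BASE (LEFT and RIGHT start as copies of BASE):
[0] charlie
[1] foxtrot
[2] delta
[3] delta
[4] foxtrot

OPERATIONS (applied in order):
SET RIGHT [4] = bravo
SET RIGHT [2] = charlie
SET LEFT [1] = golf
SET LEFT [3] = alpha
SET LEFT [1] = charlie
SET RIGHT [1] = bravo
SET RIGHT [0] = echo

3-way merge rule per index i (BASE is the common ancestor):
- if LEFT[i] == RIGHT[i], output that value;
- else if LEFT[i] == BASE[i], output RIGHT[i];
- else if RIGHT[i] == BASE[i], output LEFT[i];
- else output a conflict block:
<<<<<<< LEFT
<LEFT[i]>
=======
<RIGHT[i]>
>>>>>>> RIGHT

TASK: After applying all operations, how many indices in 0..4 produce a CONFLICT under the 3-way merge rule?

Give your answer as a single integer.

Answer: 1

Derivation:
Final LEFT:  [charlie, charlie, delta, alpha, foxtrot]
Final RIGHT: [echo, bravo, charlie, delta, bravo]
i=0: L=charlie=BASE, R=echo -> take RIGHT -> echo
i=1: BASE=foxtrot L=charlie R=bravo all differ -> CONFLICT
i=2: L=delta=BASE, R=charlie -> take RIGHT -> charlie
i=3: L=alpha, R=delta=BASE -> take LEFT -> alpha
i=4: L=foxtrot=BASE, R=bravo -> take RIGHT -> bravo
Conflict count: 1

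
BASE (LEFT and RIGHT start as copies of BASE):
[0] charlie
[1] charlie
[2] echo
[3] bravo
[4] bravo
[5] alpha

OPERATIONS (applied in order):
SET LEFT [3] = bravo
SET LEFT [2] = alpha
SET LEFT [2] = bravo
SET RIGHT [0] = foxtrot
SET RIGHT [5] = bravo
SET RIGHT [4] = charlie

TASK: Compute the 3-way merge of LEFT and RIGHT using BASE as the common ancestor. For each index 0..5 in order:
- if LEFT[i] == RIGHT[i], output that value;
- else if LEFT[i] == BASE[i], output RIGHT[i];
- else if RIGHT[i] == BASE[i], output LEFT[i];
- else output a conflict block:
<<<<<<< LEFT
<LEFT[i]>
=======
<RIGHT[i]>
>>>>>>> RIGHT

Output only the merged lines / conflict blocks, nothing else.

Answer: foxtrot
charlie
bravo
bravo
charlie
bravo

Derivation:
Final LEFT:  [charlie, charlie, bravo, bravo, bravo, alpha]
Final RIGHT: [foxtrot, charlie, echo, bravo, charlie, bravo]
i=0: L=charlie=BASE, R=foxtrot -> take RIGHT -> foxtrot
i=1: L=charlie R=charlie -> agree -> charlie
i=2: L=bravo, R=echo=BASE -> take LEFT -> bravo
i=3: L=bravo R=bravo -> agree -> bravo
i=4: L=bravo=BASE, R=charlie -> take RIGHT -> charlie
i=5: L=alpha=BASE, R=bravo -> take RIGHT -> bravo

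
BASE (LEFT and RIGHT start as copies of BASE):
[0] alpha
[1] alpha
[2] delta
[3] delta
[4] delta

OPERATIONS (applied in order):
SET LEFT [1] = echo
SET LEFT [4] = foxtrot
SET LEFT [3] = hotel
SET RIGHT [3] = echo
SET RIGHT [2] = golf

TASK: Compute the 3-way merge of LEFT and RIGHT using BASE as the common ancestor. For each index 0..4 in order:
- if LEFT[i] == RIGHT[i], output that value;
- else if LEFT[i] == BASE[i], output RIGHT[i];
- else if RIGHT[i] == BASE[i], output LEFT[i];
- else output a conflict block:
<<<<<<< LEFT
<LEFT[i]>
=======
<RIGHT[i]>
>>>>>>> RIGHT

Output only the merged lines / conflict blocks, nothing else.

Answer: alpha
echo
golf
<<<<<<< LEFT
hotel
=======
echo
>>>>>>> RIGHT
foxtrot

Derivation:
Final LEFT:  [alpha, echo, delta, hotel, foxtrot]
Final RIGHT: [alpha, alpha, golf, echo, delta]
i=0: L=alpha R=alpha -> agree -> alpha
i=1: L=echo, R=alpha=BASE -> take LEFT -> echo
i=2: L=delta=BASE, R=golf -> take RIGHT -> golf
i=3: BASE=delta L=hotel R=echo all differ -> CONFLICT
i=4: L=foxtrot, R=delta=BASE -> take LEFT -> foxtrot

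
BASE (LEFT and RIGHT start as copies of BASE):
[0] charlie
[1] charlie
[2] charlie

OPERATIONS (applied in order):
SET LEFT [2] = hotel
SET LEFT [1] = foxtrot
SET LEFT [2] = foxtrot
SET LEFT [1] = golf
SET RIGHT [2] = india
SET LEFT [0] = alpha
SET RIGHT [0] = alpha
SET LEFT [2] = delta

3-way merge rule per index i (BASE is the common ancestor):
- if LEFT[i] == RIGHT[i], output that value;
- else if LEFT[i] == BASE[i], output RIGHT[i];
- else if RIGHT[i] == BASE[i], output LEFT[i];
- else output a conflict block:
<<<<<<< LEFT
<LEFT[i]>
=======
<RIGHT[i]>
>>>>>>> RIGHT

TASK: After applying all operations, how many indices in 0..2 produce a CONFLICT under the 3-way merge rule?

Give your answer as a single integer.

Answer: 1

Derivation:
Final LEFT:  [alpha, golf, delta]
Final RIGHT: [alpha, charlie, india]
i=0: L=alpha R=alpha -> agree -> alpha
i=1: L=golf, R=charlie=BASE -> take LEFT -> golf
i=2: BASE=charlie L=delta R=india all differ -> CONFLICT
Conflict count: 1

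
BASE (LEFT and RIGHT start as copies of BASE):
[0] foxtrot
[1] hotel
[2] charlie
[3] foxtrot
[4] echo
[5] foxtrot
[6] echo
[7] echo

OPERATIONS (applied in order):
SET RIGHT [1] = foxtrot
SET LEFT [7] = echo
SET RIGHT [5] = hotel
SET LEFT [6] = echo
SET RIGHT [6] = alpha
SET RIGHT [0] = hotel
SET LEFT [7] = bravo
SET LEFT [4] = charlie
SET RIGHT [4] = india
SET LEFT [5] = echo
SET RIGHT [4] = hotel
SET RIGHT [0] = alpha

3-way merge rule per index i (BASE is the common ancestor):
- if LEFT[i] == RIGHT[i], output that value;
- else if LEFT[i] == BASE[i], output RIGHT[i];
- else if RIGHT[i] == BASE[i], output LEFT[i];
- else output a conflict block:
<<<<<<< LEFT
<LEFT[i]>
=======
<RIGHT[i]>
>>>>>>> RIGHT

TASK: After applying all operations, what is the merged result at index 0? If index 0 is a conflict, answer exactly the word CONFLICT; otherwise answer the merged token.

Final LEFT:  [foxtrot, hotel, charlie, foxtrot, charlie, echo, echo, bravo]
Final RIGHT: [alpha, foxtrot, charlie, foxtrot, hotel, hotel, alpha, echo]
i=0: L=foxtrot=BASE, R=alpha -> take RIGHT -> alpha
i=1: L=hotel=BASE, R=foxtrot -> take RIGHT -> foxtrot
i=2: L=charlie R=charlie -> agree -> charlie
i=3: L=foxtrot R=foxtrot -> agree -> foxtrot
i=4: BASE=echo L=charlie R=hotel all differ -> CONFLICT
i=5: BASE=foxtrot L=echo R=hotel all differ -> CONFLICT
i=6: L=echo=BASE, R=alpha -> take RIGHT -> alpha
i=7: L=bravo, R=echo=BASE -> take LEFT -> bravo
Index 0 -> alpha

Answer: alpha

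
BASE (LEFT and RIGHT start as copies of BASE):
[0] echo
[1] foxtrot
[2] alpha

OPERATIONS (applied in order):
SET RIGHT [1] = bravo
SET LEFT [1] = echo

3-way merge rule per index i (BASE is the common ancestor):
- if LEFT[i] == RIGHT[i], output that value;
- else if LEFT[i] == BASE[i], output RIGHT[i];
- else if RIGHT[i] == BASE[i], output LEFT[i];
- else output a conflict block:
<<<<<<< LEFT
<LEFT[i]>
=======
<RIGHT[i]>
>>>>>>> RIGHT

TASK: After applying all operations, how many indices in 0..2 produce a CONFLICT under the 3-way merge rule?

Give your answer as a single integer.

Final LEFT:  [echo, echo, alpha]
Final RIGHT: [echo, bravo, alpha]
i=0: L=echo R=echo -> agree -> echo
i=1: BASE=foxtrot L=echo R=bravo all differ -> CONFLICT
i=2: L=alpha R=alpha -> agree -> alpha
Conflict count: 1

Answer: 1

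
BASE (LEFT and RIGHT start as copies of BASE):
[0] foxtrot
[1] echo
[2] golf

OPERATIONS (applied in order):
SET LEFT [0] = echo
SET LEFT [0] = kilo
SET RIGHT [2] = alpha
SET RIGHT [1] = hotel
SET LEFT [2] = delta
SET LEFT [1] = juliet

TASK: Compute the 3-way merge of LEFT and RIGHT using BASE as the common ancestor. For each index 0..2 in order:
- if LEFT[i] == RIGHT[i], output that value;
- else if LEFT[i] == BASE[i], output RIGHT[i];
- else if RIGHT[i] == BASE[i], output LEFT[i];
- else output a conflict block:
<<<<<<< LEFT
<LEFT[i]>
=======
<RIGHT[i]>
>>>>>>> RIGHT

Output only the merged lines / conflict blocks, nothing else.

Final LEFT:  [kilo, juliet, delta]
Final RIGHT: [foxtrot, hotel, alpha]
i=0: L=kilo, R=foxtrot=BASE -> take LEFT -> kilo
i=1: BASE=echo L=juliet R=hotel all differ -> CONFLICT
i=2: BASE=golf L=delta R=alpha all differ -> CONFLICT

Answer: kilo
<<<<<<< LEFT
juliet
=======
hotel
>>>>>>> RIGHT
<<<<<<< LEFT
delta
=======
alpha
>>>>>>> RIGHT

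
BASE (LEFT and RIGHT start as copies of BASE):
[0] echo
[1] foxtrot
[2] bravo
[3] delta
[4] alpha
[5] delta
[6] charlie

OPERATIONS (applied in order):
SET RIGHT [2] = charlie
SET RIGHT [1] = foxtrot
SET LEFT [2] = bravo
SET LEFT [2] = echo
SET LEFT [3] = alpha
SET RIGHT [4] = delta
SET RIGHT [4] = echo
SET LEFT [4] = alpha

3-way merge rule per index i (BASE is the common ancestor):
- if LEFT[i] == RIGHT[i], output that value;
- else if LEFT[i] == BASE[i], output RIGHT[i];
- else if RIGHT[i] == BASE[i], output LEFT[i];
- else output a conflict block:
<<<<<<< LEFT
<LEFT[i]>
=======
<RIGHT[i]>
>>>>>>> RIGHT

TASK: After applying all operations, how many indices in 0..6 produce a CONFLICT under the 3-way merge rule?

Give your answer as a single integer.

Final LEFT:  [echo, foxtrot, echo, alpha, alpha, delta, charlie]
Final RIGHT: [echo, foxtrot, charlie, delta, echo, delta, charlie]
i=0: L=echo R=echo -> agree -> echo
i=1: L=foxtrot R=foxtrot -> agree -> foxtrot
i=2: BASE=bravo L=echo R=charlie all differ -> CONFLICT
i=3: L=alpha, R=delta=BASE -> take LEFT -> alpha
i=4: L=alpha=BASE, R=echo -> take RIGHT -> echo
i=5: L=delta R=delta -> agree -> delta
i=6: L=charlie R=charlie -> agree -> charlie
Conflict count: 1

Answer: 1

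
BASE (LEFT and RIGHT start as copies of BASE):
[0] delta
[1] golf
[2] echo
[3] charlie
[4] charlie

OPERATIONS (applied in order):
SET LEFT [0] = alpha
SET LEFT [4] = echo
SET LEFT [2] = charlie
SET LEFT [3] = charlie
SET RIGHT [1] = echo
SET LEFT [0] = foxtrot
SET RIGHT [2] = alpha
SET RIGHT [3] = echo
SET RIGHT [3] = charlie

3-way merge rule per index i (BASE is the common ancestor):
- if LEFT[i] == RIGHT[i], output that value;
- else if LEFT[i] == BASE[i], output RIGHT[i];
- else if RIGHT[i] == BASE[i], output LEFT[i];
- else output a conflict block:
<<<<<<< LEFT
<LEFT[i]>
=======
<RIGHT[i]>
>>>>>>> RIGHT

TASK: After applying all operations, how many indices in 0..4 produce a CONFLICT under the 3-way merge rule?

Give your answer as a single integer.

Answer: 1

Derivation:
Final LEFT:  [foxtrot, golf, charlie, charlie, echo]
Final RIGHT: [delta, echo, alpha, charlie, charlie]
i=0: L=foxtrot, R=delta=BASE -> take LEFT -> foxtrot
i=1: L=golf=BASE, R=echo -> take RIGHT -> echo
i=2: BASE=echo L=charlie R=alpha all differ -> CONFLICT
i=3: L=charlie R=charlie -> agree -> charlie
i=4: L=echo, R=charlie=BASE -> take LEFT -> echo
Conflict count: 1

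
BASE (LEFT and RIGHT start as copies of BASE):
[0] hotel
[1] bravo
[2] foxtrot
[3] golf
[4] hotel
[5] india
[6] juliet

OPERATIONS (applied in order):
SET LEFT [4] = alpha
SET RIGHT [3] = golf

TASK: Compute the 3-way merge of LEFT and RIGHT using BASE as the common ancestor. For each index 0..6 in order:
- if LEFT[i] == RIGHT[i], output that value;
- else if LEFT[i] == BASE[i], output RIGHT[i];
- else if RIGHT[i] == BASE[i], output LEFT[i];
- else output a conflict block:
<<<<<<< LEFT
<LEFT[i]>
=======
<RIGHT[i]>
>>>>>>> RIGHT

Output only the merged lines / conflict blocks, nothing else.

Answer: hotel
bravo
foxtrot
golf
alpha
india
juliet

Derivation:
Final LEFT:  [hotel, bravo, foxtrot, golf, alpha, india, juliet]
Final RIGHT: [hotel, bravo, foxtrot, golf, hotel, india, juliet]
i=0: L=hotel R=hotel -> agree -> hotel
i=1: L=bravo R=bravo -> agree -> bravo
i=2: L=foxtrot R=foxtrot -> agree -> foxtrot
i=3: L=golf R=golf -> agree -> golf
i=4: L=alpha, R=hotel=BASE -> take LEFT -> alpha
i=5: L=india R=india -> agree -> india
i=6: L=juliet R=juliet -> agree -> juliet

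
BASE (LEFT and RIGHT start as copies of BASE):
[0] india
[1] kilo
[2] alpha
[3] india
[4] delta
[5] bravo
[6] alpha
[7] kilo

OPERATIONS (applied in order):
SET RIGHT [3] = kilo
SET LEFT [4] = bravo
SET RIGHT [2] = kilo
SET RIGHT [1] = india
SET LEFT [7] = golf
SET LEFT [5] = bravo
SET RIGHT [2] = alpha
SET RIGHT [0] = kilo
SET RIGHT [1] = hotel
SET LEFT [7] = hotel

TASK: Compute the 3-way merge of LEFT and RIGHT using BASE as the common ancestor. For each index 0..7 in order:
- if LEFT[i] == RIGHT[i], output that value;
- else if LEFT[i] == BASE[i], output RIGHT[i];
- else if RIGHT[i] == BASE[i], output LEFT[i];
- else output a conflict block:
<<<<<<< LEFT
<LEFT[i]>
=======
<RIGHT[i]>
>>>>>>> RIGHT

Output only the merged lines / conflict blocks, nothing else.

Final LEFT:  [india, kilo, alpha, india, bravo, bravo, alpha, hotel]
Final RIGHT: [kilo, hotel, alpha, kilo, delta, bravo, alpha, kilo]
i=0: L=india=BASE, R=kilo -> take RIGHT -> kilo
i=1: L=kilo=BASE, R=hotel -> take RIGHT -> hotel
i=2: L=alpha R=alpha -> agree -> alpha
i=3: L=india=BASE, R=kilo -> take RIGHT -> kilo
i=4: L=bravo, R=delta=BASE -> take LEFT -> bravo
i=5: L=bravo R=bravo -> agree -> bravo
i=6: L=alpha R=alpha -> agree -> alpha
i=7: L=hotel, R=kilo=BASE -> take LEFT -> hotel

Answer: kilo
hotel
alpha
kilo
bravo
bravo
alpha
hotel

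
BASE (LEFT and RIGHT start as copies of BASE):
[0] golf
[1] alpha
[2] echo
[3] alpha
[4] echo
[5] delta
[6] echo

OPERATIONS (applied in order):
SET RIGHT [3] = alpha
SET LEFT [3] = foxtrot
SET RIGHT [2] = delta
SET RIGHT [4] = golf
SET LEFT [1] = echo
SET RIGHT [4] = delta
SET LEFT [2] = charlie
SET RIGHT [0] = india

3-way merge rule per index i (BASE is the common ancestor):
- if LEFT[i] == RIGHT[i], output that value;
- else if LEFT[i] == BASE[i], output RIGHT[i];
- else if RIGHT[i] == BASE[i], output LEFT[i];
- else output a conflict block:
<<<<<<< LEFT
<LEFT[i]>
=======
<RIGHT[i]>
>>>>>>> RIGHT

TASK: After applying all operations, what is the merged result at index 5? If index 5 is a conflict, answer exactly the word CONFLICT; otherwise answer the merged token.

Answer: delta

Derivation:
Final LEFT:  [golf, echo, charlie, foxtrot, echo, delta, echo]
Final RIGHT: [india, alpha, delta, alpha, delta, delta, echo]
i=0: L=golf=BASE, R=india -> take RIGHT -> india
i=1: L=echo, R=alpha=BASE -> take LEFT -> echo
i=2: BASE=echo L=charlie R=delta all differ -> CONFLICT
i=3: L=foxtrot, R=alpha=BASE -> take LEFT -> foxtrot
i=4: L=echo=BASE, R=delta -> take RIGHT -> delta
i=5: L=delta R=delta -> agree -> delta
i=6: L=echo R=echo -> agree -> echo
Index 5 -> delta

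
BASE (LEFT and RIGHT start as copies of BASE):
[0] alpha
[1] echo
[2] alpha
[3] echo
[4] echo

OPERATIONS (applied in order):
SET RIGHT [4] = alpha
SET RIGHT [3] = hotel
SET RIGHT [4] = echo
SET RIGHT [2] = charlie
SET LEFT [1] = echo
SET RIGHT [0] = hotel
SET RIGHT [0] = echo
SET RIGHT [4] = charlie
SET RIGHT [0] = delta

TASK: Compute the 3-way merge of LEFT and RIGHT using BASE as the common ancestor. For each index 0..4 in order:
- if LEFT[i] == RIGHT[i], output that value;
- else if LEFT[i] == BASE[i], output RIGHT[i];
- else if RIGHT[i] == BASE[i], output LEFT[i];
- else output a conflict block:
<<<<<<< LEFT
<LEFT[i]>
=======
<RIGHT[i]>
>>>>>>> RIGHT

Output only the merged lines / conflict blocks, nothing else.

Final LEFT:  [alpha, echo, alpha, echo, echo]
Final RIGHT: [delta, echo, charlie, hotel, charlie]
i=0: L=alpha=BASE, R=delta -> take RIGHT -> delta
i=1: L=echo R=echo -> agree -> echo
i=2: L=alpha=BASE, R=charlie -> take RIGHT -> charlie
i=3: L=echo=BASE, R=hotel -> take RIGHT -> hotel
i=4: L=echo=BASE, R=charlie -> take RIGHT -> charlie

Answer: delta
echo
charlie
hotel
charlie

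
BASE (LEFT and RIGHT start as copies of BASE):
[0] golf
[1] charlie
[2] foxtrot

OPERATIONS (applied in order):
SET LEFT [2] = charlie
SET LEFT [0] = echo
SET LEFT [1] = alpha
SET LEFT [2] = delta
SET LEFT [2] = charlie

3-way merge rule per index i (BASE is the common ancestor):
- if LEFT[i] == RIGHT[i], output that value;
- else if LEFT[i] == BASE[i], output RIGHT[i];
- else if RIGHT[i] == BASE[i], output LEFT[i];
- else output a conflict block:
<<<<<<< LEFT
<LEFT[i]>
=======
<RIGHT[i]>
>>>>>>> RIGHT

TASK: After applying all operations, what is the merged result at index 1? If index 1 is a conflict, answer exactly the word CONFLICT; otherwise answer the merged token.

Answer: alpha

Derivation:
Final LEFT:  [echo, alpha, charlie]
Final RIGHT: [golf, charlie, foxtrot]
i=0: L=echo, R=golf=BASE -> take LEFT -> echo
i=1: L=alpha, R=charlie=BASE -> take LEFT -> alpha
i=2: L=charlie, R=foxtrot=BASE -> take LEFT -> charlie
Index 1 -> alpha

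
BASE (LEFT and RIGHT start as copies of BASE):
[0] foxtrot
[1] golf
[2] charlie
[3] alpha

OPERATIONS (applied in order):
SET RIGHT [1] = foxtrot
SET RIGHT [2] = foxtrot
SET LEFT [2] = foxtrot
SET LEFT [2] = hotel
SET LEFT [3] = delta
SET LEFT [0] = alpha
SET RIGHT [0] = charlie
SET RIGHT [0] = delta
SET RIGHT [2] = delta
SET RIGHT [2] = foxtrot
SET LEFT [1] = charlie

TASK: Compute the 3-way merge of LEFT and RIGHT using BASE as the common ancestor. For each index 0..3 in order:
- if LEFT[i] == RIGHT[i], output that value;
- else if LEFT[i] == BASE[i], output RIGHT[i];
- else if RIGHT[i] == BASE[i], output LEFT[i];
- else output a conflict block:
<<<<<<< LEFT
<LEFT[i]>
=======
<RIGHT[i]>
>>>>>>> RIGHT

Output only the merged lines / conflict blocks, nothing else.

Answer: <<<<<<< LEFT
alpha
=======
delta
>>>>>>> RIGHT
<<<<<<< LEFT
charlie
=======
foxtrot
>>>>>>> RIGHT
<<<<<<< LEFT
hotel
=======
foxtrot
>>>>>>> RIGHT
delta

Derivation:
Final LEFT:  [alpha, charlie, hotel, delta]
Final RIGHT: [delta, foxtrot, foxtrot, alpha]
i=0: BASE=foxtrot L=alpha R=delta all differ -> CONFLICT
i=1: BASE=golf L=charlie R=foxtrot all differ -> CONFLICT
i=2: BASE=charlie L=hotel R=foxtrot all differ -> CONFLICT
i=3: L=delta, R=alpha=BASE -> take LEFT -> delta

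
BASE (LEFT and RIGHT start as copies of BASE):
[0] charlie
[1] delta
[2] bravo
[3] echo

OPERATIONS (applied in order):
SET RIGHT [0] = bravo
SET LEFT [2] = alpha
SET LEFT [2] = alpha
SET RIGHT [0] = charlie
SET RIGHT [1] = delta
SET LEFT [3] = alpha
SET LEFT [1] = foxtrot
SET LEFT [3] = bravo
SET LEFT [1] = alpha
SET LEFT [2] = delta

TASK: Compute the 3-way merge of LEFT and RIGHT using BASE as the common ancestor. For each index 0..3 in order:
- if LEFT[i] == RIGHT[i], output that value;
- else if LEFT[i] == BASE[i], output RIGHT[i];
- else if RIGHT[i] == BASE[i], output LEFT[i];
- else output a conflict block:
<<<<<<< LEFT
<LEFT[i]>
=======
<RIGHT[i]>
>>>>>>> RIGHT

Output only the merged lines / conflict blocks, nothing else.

Final LEFT:  [charlie, alpha, delta, bravo]
Final RIGHT: [charlie, delta, bravo, echo]
i=0: L=charlie R=charlie -> agree -> charlie
i=1: L=alpha, R=delta=BASE -> take LEFT -> alpha
i=2: L=delta, R=bravo=BASE -> take LEFT -> delta
i=3: L=bravo, R=echo=BASE -> take LEFT -> bravo

Answer: charlie
alpha
delta
bravo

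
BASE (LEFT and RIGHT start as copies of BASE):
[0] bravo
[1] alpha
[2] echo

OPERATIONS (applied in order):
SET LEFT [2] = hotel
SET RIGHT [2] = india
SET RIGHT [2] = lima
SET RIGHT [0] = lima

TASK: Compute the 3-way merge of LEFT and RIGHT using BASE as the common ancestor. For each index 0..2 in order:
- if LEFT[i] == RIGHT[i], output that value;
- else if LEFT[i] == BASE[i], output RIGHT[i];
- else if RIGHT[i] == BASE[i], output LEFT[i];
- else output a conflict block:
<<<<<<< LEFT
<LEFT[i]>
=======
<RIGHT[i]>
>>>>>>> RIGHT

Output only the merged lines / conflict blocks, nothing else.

Answer: lima
alpha
<<<<<<< LEFT
hotel
=======
lima
>>>>>>> RIGHT

Derivation:
Final LEFT:  [bravo, alpha, hotel]
Final RIGHT: [lima, alpha, lima]
i=0: L=bravo=BASE, R=lima -> take RIGHT -> lima
i=1: L=alpha R=alpha -> agree -> alpha
i=2: BASE=echo L=hotel R=lima all differ -> CONFLICT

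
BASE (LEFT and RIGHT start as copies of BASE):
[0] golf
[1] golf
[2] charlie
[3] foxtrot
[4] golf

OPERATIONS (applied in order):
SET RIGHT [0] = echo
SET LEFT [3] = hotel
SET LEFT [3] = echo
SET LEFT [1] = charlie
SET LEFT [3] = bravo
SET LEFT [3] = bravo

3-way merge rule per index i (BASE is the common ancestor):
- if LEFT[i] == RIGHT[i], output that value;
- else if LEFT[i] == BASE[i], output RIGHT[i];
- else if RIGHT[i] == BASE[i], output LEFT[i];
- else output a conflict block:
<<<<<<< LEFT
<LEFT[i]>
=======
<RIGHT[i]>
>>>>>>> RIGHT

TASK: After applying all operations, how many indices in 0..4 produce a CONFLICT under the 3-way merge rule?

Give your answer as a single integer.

Answer: 0

Derivation:
Final LEFT:  [golf, charlie, charlie, bravo, golf]
Final RIGHT: [echo, golf, charlie, foxtrot, golf]
i=0: L=golf=BASE, R=echo -> take RIGHT -> echo
i=1: L=charlie, R=golf=BASE -> take LEFT -> charlie
i=2: L=charlie R=charlie -> agree -> charlie
i=3: L=bravo, R=foxtrot=BASE -> take LEFT -> bravo
i=4: L=golf R=golf -> agree -> golf
Conflict count: 0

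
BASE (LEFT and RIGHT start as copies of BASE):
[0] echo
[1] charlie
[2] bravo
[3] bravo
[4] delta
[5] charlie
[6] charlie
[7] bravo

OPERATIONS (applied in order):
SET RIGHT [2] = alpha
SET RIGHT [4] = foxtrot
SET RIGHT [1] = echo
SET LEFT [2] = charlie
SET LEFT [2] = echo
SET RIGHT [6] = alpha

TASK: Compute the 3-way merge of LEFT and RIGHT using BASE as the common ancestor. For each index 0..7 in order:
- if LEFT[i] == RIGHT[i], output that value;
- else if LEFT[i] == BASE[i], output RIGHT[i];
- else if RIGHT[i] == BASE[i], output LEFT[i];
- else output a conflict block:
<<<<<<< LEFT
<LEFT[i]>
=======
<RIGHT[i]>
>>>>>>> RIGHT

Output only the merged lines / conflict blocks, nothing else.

Answer: echo
echo
<<<<<<< LEFT
echo
=======
alpha
>>>>>>> RIGHT
bravo
foxtrot
charlie
alpha
bravo

Derivation:
Final LEFT:  [echo, charlie, echo, bravo, delta, charlie, charlie, bravo]
Final RIGHT: [echo, echo, alpha, bravo, foxtrot, charlie, alpha, bravo]
i=0: L=echo R=echo -> agree -> echo
i=1: L=charlie=BASE, R=echo -> take RIGHT -> echo
i=2: BASE=bravo L=echo R=alpha all differ -> CONFLICT
i=3: L=bravo R=bravo -> agree -> bravo
i=4: L=delta=BASE, R=foxtrot -> take RIGHT -> foxtrot
i=5: L=charlie R=charlie -> agree -> charlie
i=6: L=charlie=BASE, R=alpha -> take RIGHT -> alpha
i=7: L=bravo R=bravo -> agree -> bravo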